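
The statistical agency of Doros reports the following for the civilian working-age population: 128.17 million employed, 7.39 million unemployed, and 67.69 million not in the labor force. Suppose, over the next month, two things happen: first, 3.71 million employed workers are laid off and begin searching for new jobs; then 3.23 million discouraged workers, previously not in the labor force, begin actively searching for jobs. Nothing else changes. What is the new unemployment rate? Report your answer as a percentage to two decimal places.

Initially, labor force = 128.17 + 7.39 = 135.56 million, so u = 7.39/135.56 = 5.45%.
After the first change, employed falls and unemployed rises by 3.71; labor force unchanged → E = 124.46, U = 11.10, labor force = 135.56 million.
After the second change, unemployed and labor force both rise by 3.23 → E = 124.46, U = 14.33, labor force = 138.79 million.
New unemployment rate = 14.33 / 138.79 = 10.32%.

New unemployment rate ≈ 10.32%.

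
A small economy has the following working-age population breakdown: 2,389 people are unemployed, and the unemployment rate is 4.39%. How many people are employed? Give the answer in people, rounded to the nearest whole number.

About 52,030 are employed.

Labor force = U / u = 2,389 / 0.0439 ≈ 54,419.
Employed = labor force − unemployed = 54,419 − 2,389 = 52,030.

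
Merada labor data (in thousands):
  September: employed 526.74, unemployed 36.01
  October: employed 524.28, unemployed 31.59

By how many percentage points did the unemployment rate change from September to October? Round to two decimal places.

September: labor force = 526.74 + 36.01 = 562.75; u = 36.01/562.75 = 6.40%.
October: labor force = 524.28 + 31.59 = 555.87; u = 31.59/555.87 = 5.68%.
Change = 5.68% − 6.40% = −0.72 pp.

The unemployment rate changed by −0.72 percentage points.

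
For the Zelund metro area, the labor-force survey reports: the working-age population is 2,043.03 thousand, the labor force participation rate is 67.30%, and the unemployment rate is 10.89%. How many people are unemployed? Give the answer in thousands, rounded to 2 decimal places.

Labor force = 0.6730 × 2,043.03 = 1,374.96 thousand.
Unemployed = 0.1089 × 1,374.96 ≈ 149.73 thousand.

About 149.73 thousand are unemployed.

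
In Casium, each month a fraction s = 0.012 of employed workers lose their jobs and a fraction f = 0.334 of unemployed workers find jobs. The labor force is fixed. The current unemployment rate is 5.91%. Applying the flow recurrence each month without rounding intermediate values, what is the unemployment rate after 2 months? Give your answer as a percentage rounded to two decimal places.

With a fixed labor force, u_{t+1} = u_t + s·(1−u_t) − f·u_t = u_t·(1−s−f) + s.
Here 1−s−f = 0.654 and s = 0.012.
u_1 = 0.059100 × 0.654 + 0.012 = 0.050651.
u_2 = 0.050651 × 0.654 + 0.012 = 0.045126.

Unemployment rate after two months ≈ 4.51%.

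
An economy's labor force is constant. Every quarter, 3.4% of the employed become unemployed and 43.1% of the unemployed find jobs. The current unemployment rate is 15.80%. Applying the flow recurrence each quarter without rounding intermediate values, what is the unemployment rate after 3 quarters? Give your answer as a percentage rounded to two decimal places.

Unemployment rate after three quarters ≈ 8.61%.

With a fixed labor force, u_{t+1} = u_t + s·(1−u_t) − f·u_t = u_t·(1−s−f) + s.
Here 1−s−f = 0.535 and s = 0.034.
u_1 = 0.158000 × 0.535 + 0.034 = 0.118530.
u_2 = 0.118530 × 0.535 + 0.034 = 0.097414.
u_3 = 0.097414 × 0.535 + 0.034 = 0.086116.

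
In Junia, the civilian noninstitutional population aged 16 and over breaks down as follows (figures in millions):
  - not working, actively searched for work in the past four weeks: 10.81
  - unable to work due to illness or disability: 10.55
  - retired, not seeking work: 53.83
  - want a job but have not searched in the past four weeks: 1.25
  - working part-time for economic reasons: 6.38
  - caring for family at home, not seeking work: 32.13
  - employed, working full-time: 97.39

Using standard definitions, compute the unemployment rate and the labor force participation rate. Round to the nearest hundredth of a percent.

Employed = 6.38 + 97.39 = 103.77 million (anyone who worked, including part-time for economic reasons, counts as employed).
Unemployed = 10.81 million.
Labor force = 103.77 + 10.81 = 114.58 million.
Not in labor force = 10.55 + 53.83 + 1.25 + 32.13 = 97.76 million (those not working and not actively searching are outside the labor force — including those who want a job but have given up searching).
Civilian working-age population = 114.58 + 97.76 = 212.34 million.
Unemployment rate = 10.81 / 114.58 = 9.43%.
Labor force participation rate = 114.58 / 212.34 = 53.96%.

Unemployment rate ≈ 9.43%; labor force participation rate ≈ 53.96%.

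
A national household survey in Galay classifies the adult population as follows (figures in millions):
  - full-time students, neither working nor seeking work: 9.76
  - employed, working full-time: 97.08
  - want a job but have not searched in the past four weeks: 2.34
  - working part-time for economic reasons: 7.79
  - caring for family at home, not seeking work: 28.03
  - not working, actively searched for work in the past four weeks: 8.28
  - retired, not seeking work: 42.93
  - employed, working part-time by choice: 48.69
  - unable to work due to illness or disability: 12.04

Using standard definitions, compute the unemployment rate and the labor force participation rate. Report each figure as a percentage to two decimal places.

Unemployment rate ≈ 5.12%; labor force participation rate ≈ 62.99%.

Employed = 97.08 + 7.79 + 48.69 = 153.56 million (anyone who worked, including part-time for economic reasons, counts as employed).
Unemployed = 8.28 million.
Labor force = 153.56 + 8.28 = 161.84 million.
Not in labor force = 9.76 + 2.34 + 28.03 + 42.93 + 12.04 = 95.10 million (those not working and not actively searching are outside the labor force — including those who want a job but have given up searching).
Civilian working-age population = 161.84 + 95.10 = 256.94 million.
Unemployment rate = 8.28 / 161.84 = 5.12%.
Labor force participation rate = 161.84 / 256.94 = 62.99%.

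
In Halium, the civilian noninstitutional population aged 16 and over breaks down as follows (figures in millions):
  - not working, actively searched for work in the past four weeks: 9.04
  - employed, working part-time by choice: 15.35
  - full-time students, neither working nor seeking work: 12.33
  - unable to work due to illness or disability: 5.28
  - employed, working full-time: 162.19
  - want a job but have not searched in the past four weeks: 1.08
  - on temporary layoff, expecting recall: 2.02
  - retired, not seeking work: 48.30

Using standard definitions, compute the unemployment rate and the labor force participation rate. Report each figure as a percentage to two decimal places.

Employed = 15.35 + 162.19 = 177.54 million.
Unemployed = 9.04 + 2.02 = 11.06 million (jobless and actively searching, or on temporary layoff).
Labor force = 177.54 + 11.06 = 188.60 million.
Not in labor force = 12.33 + 5.28 + 1.08 + 48.30 = 66.99 million (those not working and not actively searching are outside the labor force — including those who want a job but have given up searching).
Civilian working-age population = 188.60 + 66.99 = 255.59 million.
Unemployment rate = 11.06 / 188.60 = 5.86%.
Labor force participation rate = 188.60 / 255.59 = 73.79%.

Unemployment rate ≈ 5.86%; labor force participation rate ≈ 73.79%.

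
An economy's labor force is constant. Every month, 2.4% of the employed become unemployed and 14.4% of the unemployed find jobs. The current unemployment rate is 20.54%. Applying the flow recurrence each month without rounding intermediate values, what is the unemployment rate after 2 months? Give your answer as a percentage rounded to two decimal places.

With a fixed labor force, u_{t+1} = u_t + s·(1−u_t) − f·u_t = u_t·(1−s−f) + s.
Here 1−s−f = 0.832 and s = 0.024.
u_1 = 0.205400 × 0.832 + 0.024 = 0.194893.
u_2 = 0.194893 × 0.832 + 0.024 = 0.186151.

Unemployment rate after two months ≈ 18.62%.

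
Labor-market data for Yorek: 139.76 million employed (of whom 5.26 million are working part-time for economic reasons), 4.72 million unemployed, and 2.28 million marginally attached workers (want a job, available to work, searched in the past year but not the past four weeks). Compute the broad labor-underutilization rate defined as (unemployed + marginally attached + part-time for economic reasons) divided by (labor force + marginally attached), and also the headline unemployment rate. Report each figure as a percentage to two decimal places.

Labor force = 139.76 + 4.72 = 144.48 million.
Numerator = 4.72 + 2.28 + 5.26 = 12.26 million.
Denominator = 144.48 + 2.28 = 146.76 million.
Broad rate = 12.26 / 146.76 = 8.35%.
Headline unemployment rate = 4.72 / 144.48 = 3.27%.

Broad underutilization rate ≈ 8.35%; headline unemployment rate ≈ 3.27%.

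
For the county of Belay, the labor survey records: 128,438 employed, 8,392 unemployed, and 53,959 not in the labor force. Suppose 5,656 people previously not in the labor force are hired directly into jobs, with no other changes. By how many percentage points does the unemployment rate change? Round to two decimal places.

Initially, labor force = 128,438 + 8,392 = 136,830, so u = 8,392/136,830 = 6.13%.
After the change, employed and labor force both rise by 5,656; unemployed unchanged → E = 134,094, U = 8,392, labor force = 142,486.
New unemployment rate = 8,392 / 142,486 = 5.89%.
Change = 5.89% − 6.13% = −0.24 percentage points.

The unemployment rate changes by −0.24 percentage points.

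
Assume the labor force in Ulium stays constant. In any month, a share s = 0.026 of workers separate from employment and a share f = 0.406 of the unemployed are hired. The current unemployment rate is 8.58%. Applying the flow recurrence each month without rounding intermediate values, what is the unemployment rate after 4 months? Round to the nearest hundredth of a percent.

Unemployment rate after four months ≈ 6.29%.

With a fixed labor force, u_{t+1} = u_t + s·(1−u_t) − f·u_t = u_t·(1−s−f) + s.
Here 1−s−f = 0.568 and s = 0.026.
u_1 = 0.085800 × 0.568 + 0.026 = 0.074734.
u_2 = 0.074734 × 0.568 + 0.026 = 0.068449.
u_3 = 0.068449 × 0.568 + 0.026 = 0.064879.
u_4 = 0.064879 × 0.568 + 0.026 = 0.062851.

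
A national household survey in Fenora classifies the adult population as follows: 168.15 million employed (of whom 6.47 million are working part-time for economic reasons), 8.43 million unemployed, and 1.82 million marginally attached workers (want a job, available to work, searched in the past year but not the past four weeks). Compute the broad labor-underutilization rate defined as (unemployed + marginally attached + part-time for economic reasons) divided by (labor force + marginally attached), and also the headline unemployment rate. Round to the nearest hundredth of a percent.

Labor force = 168.15 + 8.43 = 176.58 million.
Numerator = 8.43 + 1.82 + 6.47 = 16.72 million.
Denominator = 176.58 + 1.82 = 178.40 million.
Broad rate = 16.72 / 178.40 = 9.37%.
Headline unemployment rate = 8.43 / 176.58 = 4.77%.

Broad underutilization rate ≈ 9.37%; headline unemployment rate ≈ 4.77%.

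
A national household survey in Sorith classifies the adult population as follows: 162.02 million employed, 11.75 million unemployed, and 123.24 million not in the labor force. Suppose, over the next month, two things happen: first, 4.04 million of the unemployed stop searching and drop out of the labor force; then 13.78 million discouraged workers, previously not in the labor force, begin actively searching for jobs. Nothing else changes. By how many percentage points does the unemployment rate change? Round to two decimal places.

Initially, labor force = 162.02 + 11.75 = 173.77 million, so u = 11.75/173.77 = 6.76%.
After the first change, unemployed and labor force both fall by 4.04 → E = 162.02, U = 7.71, labor force = 169.73 million.
After the second change, unemployed and labor force both rise by 13.78 → E = 162.02, U = 21.49, labor force = 183.51 million.
New unemployment rate = 21.49 / 183.51 = 11.71%.
Change = 11.71% − 6.76% = +4.95 percentage points.

The unemployment rate changes by +4.95 percentage points.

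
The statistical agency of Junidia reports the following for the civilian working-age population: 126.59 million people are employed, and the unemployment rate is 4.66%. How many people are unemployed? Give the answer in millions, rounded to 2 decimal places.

About 6.19 million are unemployed.

Let U be the number unemployed. The labor force is E + U, and U/(E+U) = 0.0466.
So U = 0.0466 × 126.59 / (1 − 0.0466) = 5.8991 / 0.9534 ≈ 6.19 million.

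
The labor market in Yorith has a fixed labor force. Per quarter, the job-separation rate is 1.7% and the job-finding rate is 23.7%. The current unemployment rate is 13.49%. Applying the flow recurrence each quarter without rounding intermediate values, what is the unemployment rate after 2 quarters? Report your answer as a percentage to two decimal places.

Unemployment rate after two quarters ≈ 10.48%.

With a fixed labor force, u_{t+1} = u_t + s·(1−u_t) − f·u_t = u_t·(1−s−f) + s.
Here 1−s−f = 0.746 and s = 0.017.
u_1 = 0.134900 × 0.746 + 0.017 = 0.117635.
u_2 = 0.117635 × 0.746 + 0.017 = 0.104756.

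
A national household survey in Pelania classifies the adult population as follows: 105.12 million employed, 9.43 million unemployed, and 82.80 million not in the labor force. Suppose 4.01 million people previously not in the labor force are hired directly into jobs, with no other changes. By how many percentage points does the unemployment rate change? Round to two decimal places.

Initially, labor force = 105.12 + 9.43 = 114.55 million, so u = 9.43/114.55 = 8.23%.
After the change, employed and labor force both rise by 4.01; unemployed unchanged → E = 109.13, U = 9.43, labor force = 118.56 million.
New unemployment rate = 9.43 / 118.56 = 7.95%.
Change = 7.95% − 8.23% = −0.28 percentage points.

The unemployment rate changes by −0.28 percentage points.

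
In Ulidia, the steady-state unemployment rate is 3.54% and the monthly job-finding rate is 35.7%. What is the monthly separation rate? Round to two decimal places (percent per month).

From u* = s/(s+f): s = u·f/(1−u).
s = 0.0354 × 35.7 / (1 − 0.0354) = 1.2638 / 0.9646 ≈ 1.31% per month.

Separation rate ≈ 1.31% per month.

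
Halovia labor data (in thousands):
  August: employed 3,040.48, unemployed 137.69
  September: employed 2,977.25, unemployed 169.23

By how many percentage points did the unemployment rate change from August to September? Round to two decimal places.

August: labor force = 3,040.48 + 137.69 = 3,178.17; u = 137.69/3,178.17 = 4.33%.
September: labor force = 2,977.25 + 169.23 = 3,146.48; u = 169.23/3,146.48 = 5.38%.
Change = 5.38% − 4.33% = +1.05 pp.

The unemployment rate changed by +1.05 percentage points.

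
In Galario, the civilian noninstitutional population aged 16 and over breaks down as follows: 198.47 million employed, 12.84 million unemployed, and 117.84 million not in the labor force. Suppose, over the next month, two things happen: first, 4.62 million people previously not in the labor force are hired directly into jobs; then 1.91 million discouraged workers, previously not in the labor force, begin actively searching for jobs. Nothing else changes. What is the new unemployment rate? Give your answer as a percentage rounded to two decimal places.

Initially, labor force = 198.47 + 12.84 = 211.31 million, so u = 12.84/211.31 = 6.08%.
After the first change, employed and labor force both rise by 4.62; unemployed unchanged → E = 203.09, U = 12.84, labor force = 215.93 million.
After the second change, unemployed and labor force both rise by 1.91 → E = 203.09, U = 14.75, labor force = 217.84 million.
New unemployment rate = 14.75 / 217.84 = 6.77%.

New unemployment rate ≈ 6.77%.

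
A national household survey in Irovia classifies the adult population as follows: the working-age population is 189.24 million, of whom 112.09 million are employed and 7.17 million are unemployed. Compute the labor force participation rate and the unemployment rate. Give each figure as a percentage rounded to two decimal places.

Labor force participation rate ≈ 63.02%; unemployment rate ≈ 6.01%.

Labor force = employed + unemployed = 112.09 + 7.17 = 119.26 million.
Unemployment rate = 7.17 / 119.26 = 6.01%.
Labor force participation rate = 119.26 / 189.24 = 63.02%.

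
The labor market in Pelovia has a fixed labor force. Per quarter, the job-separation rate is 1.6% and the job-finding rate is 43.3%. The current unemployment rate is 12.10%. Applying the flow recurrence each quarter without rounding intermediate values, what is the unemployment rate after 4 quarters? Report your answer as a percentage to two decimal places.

Unemployment rate after four quarters ≈ 4.35%.

With a fixed labor force, u_{t+1} = u_t + s·(1−u_t) − f·u_t = u_t·(1−s−f) + s.
Here 1−s−f = 0.551 and s = 0.016.
u_1 = 0.121000 × 0.551 + 0.016 = 0.082671.
u_2 = 0.082671 × 0.551 + 0.016 = 0.061552.
u_3 = 0.061552 × 0.551 + 0.016 = 0.049915.
u_4 = 0.049915 × 0.551 + 0.016 = 0.043503.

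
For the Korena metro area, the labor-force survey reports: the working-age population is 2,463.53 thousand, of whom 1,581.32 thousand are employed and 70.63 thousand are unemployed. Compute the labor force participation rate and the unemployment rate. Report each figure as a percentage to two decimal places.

Labor force = employed + unemployed = 1,581.32 + 70.63 = 1,651.95 thousand.
Unemployment rate = 70.63 / 1,651.95 = 4.28%.
Labor force participation rate = 1,651.95 / 2,463.53 = 67.06%.

Labor force participation rate ≈ 67.06%; unemployment rate ≈ 4.28%.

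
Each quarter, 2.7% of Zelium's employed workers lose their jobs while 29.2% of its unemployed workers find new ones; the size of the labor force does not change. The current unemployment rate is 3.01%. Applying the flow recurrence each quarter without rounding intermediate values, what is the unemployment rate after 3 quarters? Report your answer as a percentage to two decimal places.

With a fixed labor force, u_{t+1} = u_t + s·(1−u_t) − f·u_t = u_t·(1−s−f) + s.
Here 1−s−f = 0.681 and s = 0.027.
u_1 = 0.030100 × 0.681 + 0.027 = 0.047498.
u_2 = 0.047498 × 0.681 + 0.027 = 0.059346.
u_3 = 0.059346 × 0.681 + 0.027 = 0.067415.

Unemployment rate after three quarters ≈ 6.74%.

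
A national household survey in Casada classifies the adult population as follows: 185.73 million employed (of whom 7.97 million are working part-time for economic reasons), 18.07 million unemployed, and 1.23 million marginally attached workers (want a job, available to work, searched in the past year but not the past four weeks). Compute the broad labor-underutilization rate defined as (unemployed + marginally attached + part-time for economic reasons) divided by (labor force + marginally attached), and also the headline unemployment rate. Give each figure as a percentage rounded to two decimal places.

Labor force = 185.73 + 18.07 = 203.80 million.
Numerator = 18.07 + 1.23 + 7.97 = 27.27 million.
Denominator = 203.80 + 1.23 = 205.03 million.
Broad rate = 27.27 / 205.03 = 13.30%.
Headline unemployment rate = 18.07 / 203.80 = 8.87%.

Broad underutilization rate ≈ 13.30%; headline unemployment rate ≈ 8.87%.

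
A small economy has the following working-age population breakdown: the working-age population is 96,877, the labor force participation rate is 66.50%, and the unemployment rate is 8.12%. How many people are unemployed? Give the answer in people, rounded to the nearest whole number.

About 5,231 are unemployed.

Labor force = 0.6650 × 96,877 = 64,423.
Unemployed = 0.0812 × 64,423 ≈ 5,231.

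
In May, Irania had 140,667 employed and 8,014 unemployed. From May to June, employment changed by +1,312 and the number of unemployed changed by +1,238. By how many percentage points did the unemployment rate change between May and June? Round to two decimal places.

The unemployment rate changed by +0.73 percentage points.

May: labor force = 140,667 + 8,014 = 148,681; u = 8,014/148,681 = 5.39%.
June: labor force = 141,979 + 9,252 = 151,231; u = 9,252/151,231 = 6.12%.
Change = 6.12% − 5.39% = +0.73 pp.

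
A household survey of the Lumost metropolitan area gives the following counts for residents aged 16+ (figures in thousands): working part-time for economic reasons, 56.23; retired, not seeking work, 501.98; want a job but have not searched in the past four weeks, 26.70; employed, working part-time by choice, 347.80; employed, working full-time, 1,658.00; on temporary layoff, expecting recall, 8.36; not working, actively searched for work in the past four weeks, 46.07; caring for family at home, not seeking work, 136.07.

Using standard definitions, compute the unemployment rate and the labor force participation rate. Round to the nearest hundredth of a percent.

Unemployment rate ≈ 2.57%; labor force participation rate ≈ 76.10%.

Employed = 56.23 + 347.80 + 1,658.00 = 2,062.03 thousand (anyone who worked, including part-time for economic reasons, counts as employed).
Unemployed = 8.36 + 46.07 = 54.43 thousand (jobless and actively searching, or on temporary layoff).
Labor force = 2,062.03 + 54.43 = 2,116.46 thousand.
Not in labor force = 501.98 + 26.70 + 136.07 = 664.75 thousand (those not working and not actively searching are outside the labor force — including those who want a job but have given up searching).
Civilian working-age population = 2,116.46 + 664.75 = 2,781.21 thousand.
Unemployment rate = 54.43 / 2,116.46 = 2.57%.
Labor force participation rate = 2,116.46 / 2,781.21 = 76.10%.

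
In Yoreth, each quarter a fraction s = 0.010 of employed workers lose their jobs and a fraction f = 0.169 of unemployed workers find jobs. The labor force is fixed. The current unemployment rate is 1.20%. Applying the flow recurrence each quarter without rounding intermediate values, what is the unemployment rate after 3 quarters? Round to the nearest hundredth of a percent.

With a fixed labor force, u_{t+1} = u_t + s·(1−u_t) − f·u_t = u_t·(1−s−f) + s.
Here 1−s−f = 0.821 and s = 0.010.
u_1 = 0.012000 × 0.821 + 0.010 = 0.019852.
u_2 = 0.019852 × 0.821 + 0.010 = 0.026298.
u_3 = 0.026298 × 0.821 + 0.010 = 0.031591.

Unemployment rate after three quarters ≈ 3.16%.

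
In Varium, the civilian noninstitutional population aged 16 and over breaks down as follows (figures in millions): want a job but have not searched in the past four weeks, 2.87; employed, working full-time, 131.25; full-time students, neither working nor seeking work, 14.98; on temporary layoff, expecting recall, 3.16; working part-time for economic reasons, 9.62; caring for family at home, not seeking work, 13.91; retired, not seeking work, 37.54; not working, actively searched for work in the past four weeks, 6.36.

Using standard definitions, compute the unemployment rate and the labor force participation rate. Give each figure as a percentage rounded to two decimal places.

Employed = 131.25 + 9.62 = 140.87 million (anyone who worked, including part-time for economic reasons, counts as employed).
Unemployed = 3.16 + 6.36 = 9.52 million (jobless and actively searching, or on temporary layoff).
Labor force = 140.87 + 9.52 = 150.39 million.
Not in labor force = 2.87 + 14.98 + 13.91 + 37.54 = 69.30 million (those not working and not actively searching are outside the labor force — including those who want a job but have given up searching).
Civilian working-age population = 150.39 + 69.30 = 219.69 million.
Unemployment rate = 9.52 / 150.39 = 6.33%.
Labor force participation rate = 150.39 / 219.69 = 68.46%.

Unemployment rate ≈ 6.33%; labor force participation rate ≈ 68.46%.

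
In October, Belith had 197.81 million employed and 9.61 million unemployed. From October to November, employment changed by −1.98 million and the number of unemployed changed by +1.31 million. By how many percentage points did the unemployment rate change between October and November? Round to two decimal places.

October: labor force = 197.81 + 9.61 = 207.42; u = 9.61/207.42 = 4.63%.
November: labor force = 195.83 + 10.92 = 206.75; u = 10.92/206.75 = 5.28%.
Change = 5.28% − 4.63% = +0.65 pp.

The unemployment rate changed by +0.65 percentage points.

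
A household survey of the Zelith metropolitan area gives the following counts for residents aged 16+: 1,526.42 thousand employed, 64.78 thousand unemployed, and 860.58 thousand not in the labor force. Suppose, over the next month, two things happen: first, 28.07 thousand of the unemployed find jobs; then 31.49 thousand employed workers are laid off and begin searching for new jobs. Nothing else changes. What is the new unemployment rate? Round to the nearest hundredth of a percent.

Initially, labor force = 1,526.42 + 64.78 = 1,591.20 thousand, so u = 64.78/1,591.20 = 4.07%.
After the first change, unemployed falls and employed rises by 28.07; labor force unchanged → E = 1,554.49, U = 36.71, labor force = 1,591.20 thousand.
After the second change, employed falls and unemployed rises by 31.49; labor force unchanged → E = 1,523.00, U = 68.20, labor force = 1,591.20 thousand.
New unemployment rate = 68.20 / 1,591.20 = 4.29%.

New unemployment rate ≈ 4.29%.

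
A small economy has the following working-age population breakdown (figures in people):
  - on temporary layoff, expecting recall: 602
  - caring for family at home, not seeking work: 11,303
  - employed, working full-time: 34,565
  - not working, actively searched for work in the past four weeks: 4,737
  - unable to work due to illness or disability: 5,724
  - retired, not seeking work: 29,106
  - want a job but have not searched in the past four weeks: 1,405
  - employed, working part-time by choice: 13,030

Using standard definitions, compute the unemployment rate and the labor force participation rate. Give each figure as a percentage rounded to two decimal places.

Employed = 34,565 + 13,030 = 47,595.
Unemployed = 602 + 4,737 = 5,339 (jobless and actively searching, or on temporary layoff).
Labor force = 47,595 + 5,339 = 52,934.
Not in labor force = 11,303 + 5,724 + 29,106 + 1,405 = 47,538 (those not working and not actively searching are outside the labor force — including those who want a job but have given up searching).
Civilian working-age population = 52,934 + 47,538 = 100,472.
Unemployment rate = 5,339 / 52,934 = 10.09%.
Labor force participation rate = 52,934 / 100,472 = 52.69%.

Unemployment rate ≈ 10.09%; labor force participation rate ≈ 52.69%.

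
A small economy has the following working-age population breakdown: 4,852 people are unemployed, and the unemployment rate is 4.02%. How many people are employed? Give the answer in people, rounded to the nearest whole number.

Labor force = U / u = 4,852 / 0.0402 ≈ 120,697.
Employed = labor force − unemployed = 120,697 − 4,852 = 115,845.

About 115,845 are employed.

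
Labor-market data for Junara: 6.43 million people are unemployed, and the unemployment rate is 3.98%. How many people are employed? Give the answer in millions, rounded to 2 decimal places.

About 155.13 million are employed.

Labor force = U / u = 6.43 / 0.0398 ≈ 161.56 million.
Employed = labor force − unemployed = 161.56 − 6.43 = 155.13 million.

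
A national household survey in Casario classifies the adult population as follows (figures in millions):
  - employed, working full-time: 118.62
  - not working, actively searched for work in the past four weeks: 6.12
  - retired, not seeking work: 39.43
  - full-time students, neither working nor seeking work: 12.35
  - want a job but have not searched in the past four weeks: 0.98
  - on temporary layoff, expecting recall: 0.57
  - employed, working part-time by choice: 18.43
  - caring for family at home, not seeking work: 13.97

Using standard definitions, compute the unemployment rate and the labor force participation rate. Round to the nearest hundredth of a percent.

Employed = 118.62 + 18.43 = 137.05 million.
Unemployed = 6.12 + 0.57 = 6.69 million (jobless and actively searching, or on temporary layoff).
Labor force = 137.05 + 6.69 = 143.74 million.
Not in labor force = 39.43 + 12.35 + 0.98 + 13.97 = 66.73 million (those not working and not actively searching are outside the labor force — including those who want a job but have given up searching).
Civilian working-age population = 143.74 + 66.73 = 210.47 million.
Unemployment rate = 6.69 / 143.74 = 4.65%.
Labor force participation rate = 143.74 / 210.47 = 68.29%.

Unemployment rate ≈ 4.65%; labor force participation rate ≈ 68.29%.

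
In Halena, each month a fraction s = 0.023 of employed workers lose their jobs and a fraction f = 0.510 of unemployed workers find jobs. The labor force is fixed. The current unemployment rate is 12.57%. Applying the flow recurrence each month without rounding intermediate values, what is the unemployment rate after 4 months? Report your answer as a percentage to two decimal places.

Unemployment rate after four months ≈ 4.71%.

With a fixed labor force, u_{t+1} = u_t + s·(1−u_t) − f·u_t = u_t·(1−s−f) + s.
Here 1−s−f = 0.467 and s = 0.023.
u_1 = 0.125700 × 0.467 + 0.023 = 0.081702.
u_2 = 0.081702 × 0.467 + 0.023 = 0.061155.
u_3 = 0.061155 × 0.467 + 0.023 = 0.051559.
u_4 = 0.051559 × 0.467 + 0.023 = 0.047078.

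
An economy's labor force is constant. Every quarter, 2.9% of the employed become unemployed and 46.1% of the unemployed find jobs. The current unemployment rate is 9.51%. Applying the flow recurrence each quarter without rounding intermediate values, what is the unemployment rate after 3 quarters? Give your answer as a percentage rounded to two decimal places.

With a fixed labor force, u_{t+1} = u_t + s·(1−u_t) − f·u_t = u_t·(1−s−f) + s.
Here 1−s−f = 0.510 and s = 0.029.
u_1 = 0.095100 × 0.510 + 0.029 = 0.077501.
u_2 = 0.077501 × 0.510 + 0.029 = 0.068526.
u_3 = 0.068526 × 0.510 + 0.029 = 0.063948.

Unemployment rate after three quarters ≈ 6.39%.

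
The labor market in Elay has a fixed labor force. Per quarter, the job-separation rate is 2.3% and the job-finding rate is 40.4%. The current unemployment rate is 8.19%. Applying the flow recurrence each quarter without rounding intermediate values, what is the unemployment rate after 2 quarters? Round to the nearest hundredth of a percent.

With a fixed labor force, u_{t+1} = u_t + s·(1−u_t) − f·u_t = u_t·(1−s−f) + s.
Here 1−s−f = 0.573 and s = 0.023.
u_1 = 0.081900 × 0.573 + 0.023 = 0.069929.
u_2 = 0.069929 × 0.573 + 0.023 = 0.063069.

Unemployment rate after two quarters ≈ 6.31%.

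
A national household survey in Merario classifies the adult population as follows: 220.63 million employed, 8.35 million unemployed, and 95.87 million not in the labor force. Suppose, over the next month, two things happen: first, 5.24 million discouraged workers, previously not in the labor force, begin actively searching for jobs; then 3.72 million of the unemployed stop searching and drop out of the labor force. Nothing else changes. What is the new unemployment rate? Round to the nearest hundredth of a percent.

New unemployment rate ≈ 4.28%.

Initially, labor force = 220.63 + 8.35 = 228.98 million, so u = 8.35/228.98 = 3.65%.
After the first change, unemployed and labor force both rise by 5.24 → E = 220.63, U = 13.59, labor force = 234.22 million.
After the second change, unemployed and labor force both fall by 3.72 → E = 220.63, U = 9.87, labor force = 230.50 million.
New unemployment rate = 9.87 / 230.50 = 4.28%.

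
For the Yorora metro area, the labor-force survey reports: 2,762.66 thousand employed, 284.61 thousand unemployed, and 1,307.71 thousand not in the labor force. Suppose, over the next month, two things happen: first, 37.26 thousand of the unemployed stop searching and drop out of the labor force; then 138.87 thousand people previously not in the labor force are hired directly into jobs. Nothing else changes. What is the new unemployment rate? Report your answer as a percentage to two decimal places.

New unemployment rate ≈ 7.86%.

Initially, labor force = 2,762.66 + 284.61 = 3,047.27 thousand, so u = 284.61/3,047.27 = 9.34%.
After the first change, unemployed and labor force both fall by 37.26 → E = 2,762.66, U = 247.35, labor force = 3,010.01 thousand.
After the second change, employed and labor force both rise by 138.87; unemployed unchanged → E = 2,901.53, U = 247.35, labor force = 3,148.88 thousand.
New unemployment rate = 247.35 / 3,148.88 = 7.86%.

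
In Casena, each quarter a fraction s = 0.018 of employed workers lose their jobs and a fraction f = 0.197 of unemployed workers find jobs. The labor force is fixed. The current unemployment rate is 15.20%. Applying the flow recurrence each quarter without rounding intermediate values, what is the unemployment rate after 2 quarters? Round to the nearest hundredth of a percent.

With a fixed labor force, u_{t+1} = u_t + s·(1−u_t) − f·u_t = u_t·(1−s−f) + s.
Here 1−s−f = 0.785 and s = 0.018.
u_1 = 0.152000 × 0.785 + 0.018 = 0.137320.
u_2 = 0.137320 × 0.785 + 0.018 = 0.125796.

Unemployment rate after two quarters ≈ 12.58%.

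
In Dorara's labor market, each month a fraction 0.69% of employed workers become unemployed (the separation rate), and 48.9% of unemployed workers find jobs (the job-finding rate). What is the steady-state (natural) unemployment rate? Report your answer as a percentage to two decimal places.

At steady state the flows balance: s·E = f·U, so U/(E+U) = s/(s+f).
u* = 0.69 / (0.69 + 48.9) = 0.69 / 49.59 = 1.39%.

Steady-state unemployment rate ≈ 1.39%.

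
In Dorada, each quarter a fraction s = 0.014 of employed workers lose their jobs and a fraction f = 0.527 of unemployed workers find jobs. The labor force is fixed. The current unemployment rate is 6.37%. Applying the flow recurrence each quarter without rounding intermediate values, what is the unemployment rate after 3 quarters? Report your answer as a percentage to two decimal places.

With a fixed labor force, u_{t+1} = u_t + s·(1−u_t) − f·u_t = u_t·(1−s−f) + s.
Here 1−s−f = 0.459 and s = 0.014.
u_1 = 0.063700 × 0.459 + 0.014 = 0.043238.
u_2 = 0.043238 × 0.459 + 0.014 = 0.033846.
u_3 = 0.033846 × 0.459 + 0.014 = 0.029535.

Unemployment rate after three quarters ≈ 2.95%.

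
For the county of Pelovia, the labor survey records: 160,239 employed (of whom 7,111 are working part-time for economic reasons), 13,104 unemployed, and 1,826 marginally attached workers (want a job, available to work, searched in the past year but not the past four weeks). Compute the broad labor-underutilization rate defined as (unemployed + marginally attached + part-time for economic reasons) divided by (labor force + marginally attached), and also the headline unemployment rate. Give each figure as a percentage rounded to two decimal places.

Broad underutilization rate ≈ 12.58%; headline unemployment rate ≈ 7.56%.

Labor force = 160,239 + 13,104 = 173,343.
Numerator = 13,104 + 1,826 + 7,111 = 22,041.
Denominator = 173,343 + 1,826 = 175,169.
Broad rate = 22,041 / 175,169 = 12.58%.
Headline unemployment rate = 13,104 / 173,343 = 7.56%.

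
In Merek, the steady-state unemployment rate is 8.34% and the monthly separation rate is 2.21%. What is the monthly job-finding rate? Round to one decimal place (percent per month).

Job-finding rate ≈ 24.3% per month.

From u* = s/(s+f): f = s·(1−u)/u.
f = 2.21 × (1 − 0.0834) / 0.0834 = 2.0257 / 0.0834 ≈ 24.3% per month.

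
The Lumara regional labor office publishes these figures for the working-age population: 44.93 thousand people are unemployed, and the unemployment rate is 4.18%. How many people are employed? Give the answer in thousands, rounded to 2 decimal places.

Labor force = U / u = 44.93 / 0.0418 ≈ 1,074.88 thousand.
Employed = labor force − unemployed = 1,074.88 − 44.93 = 1,029.95 thousand.

About 1,029.95 thousand are employed.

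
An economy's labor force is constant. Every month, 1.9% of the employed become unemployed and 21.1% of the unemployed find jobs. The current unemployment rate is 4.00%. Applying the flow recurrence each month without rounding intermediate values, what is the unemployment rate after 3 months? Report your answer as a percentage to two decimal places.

With a fixed labor force, u_{t+1} = u_t + s·(1−u_t) − f·u_t = u_t·(1−s−f) + s.
Here 1−s−f = 0.770 and s = 0.019.
u_1 = 0.040000 × 0.770 + 0.019 = 0.049800.
u_2 = 0.049800 × 0.770 + 0.019 = 0.057346.
u_3 = 0.057346 × 0.770 + 0.019 = 0.063156.

Unemployment rate after three months ≈ 6.32%.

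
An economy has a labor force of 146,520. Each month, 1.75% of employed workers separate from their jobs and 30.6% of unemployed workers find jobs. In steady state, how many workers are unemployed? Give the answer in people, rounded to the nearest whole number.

About 7,926 are unemployed in steady state.

Steady-state unemployment rate u* = s/(s+f) = 1.75/(1.75+30.6) = 0.054096.
Unemployed = u* × labor force = 0.054096 × 146,520 ≈ 7,926.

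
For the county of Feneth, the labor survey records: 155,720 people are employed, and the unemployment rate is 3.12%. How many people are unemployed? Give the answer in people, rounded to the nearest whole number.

About 5,015 are unemployed.

Let U be the number unemployed. The labor force is E + U, and U/(E+U) = 0.0312.
So U = 0.0312 × 155,720 / (1 − 0.0312) = 4858.46 / 0.9688 ≈ 5,015.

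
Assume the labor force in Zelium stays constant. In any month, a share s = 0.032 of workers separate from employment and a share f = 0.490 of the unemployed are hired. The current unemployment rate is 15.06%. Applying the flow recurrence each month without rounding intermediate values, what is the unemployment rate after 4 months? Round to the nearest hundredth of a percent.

Unemployment rate after four months ≈ 6.60%.

With a fixed labor force, u_{t+1} = u_t + s·(1−u_t) − f·u_t = u_t·(1−s−f) + s.
Here 1−s−f = 0.478 and s = 0.032.
u_1 = 0.150600 × 0.478 + 0.032 = 0.103987.
u_2 = 0.103987 × 0.478 + 0.032 = 0.081706.
u_3 = 0.081706 × 0.478 + 0.032 = 0.071055.
u_4 = 0.071055 × 0.478 + 0.032 = 0.065964.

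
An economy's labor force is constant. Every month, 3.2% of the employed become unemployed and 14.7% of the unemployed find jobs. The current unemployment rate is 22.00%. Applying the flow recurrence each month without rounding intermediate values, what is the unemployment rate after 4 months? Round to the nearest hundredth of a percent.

Unemployment rate after four months ≈ 19.75%.

With a fixed labor force, u_{t+1} = u_t + s·(1−u_t) − f·u_t = u_t·(1−s−f) + s.
Here 1−s−f = 0.821 and s = 0.032.
u_1 = 0.220000 × 0.821 + 0.032 = 0.212620.
u_2 = 0.212620 × 0.821 + 0.032 = 0.206561.
u_3 = 0.206561 × 0.821 + 0.032 = 0.201587.
u_4 = 0.201587 × 0.821 + 0.032 = 0.197503.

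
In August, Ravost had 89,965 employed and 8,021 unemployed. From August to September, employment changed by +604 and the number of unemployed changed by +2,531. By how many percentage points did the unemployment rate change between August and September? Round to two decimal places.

The unemployment rate changed by +2.25 percentage points.

August: labor force = 89,965 + 8,021 = 97,986; u = 8,021/97,986 = 8.19%.
September: labor force = 90,569 + 10,552 = 101,121; u = 10,552/101,121 = 10.44%.
Change = 10.44% − 8.19% = +2.25 pp.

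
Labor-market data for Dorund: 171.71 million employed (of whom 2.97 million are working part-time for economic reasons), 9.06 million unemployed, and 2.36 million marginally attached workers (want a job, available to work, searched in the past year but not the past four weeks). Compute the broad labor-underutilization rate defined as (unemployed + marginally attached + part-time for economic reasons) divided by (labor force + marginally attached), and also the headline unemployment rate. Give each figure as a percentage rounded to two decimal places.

Broad underutilization rate ≈ 7.86%; headline unemployment rate ≈ 5.01%.

Labor force = 171.71 + 9.06 = 180.77 million.
Numerator = 9.06 + 2.36 + 2.97 = 14.39 million.
Denominator = 180.77 + 2.36 = 183.13 million.
Broad rate = 14.39 / 183.13 = 7.86%.
Headline unemployment rate = 9.06 / 180.77 = 5.01%.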